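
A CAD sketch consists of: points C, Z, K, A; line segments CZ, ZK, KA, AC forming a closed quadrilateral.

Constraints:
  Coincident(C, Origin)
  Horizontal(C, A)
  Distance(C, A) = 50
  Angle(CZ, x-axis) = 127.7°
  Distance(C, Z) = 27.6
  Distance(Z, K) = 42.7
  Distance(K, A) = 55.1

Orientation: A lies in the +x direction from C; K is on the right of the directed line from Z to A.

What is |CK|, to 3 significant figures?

18.3

Checks: |ZK| = 42.70 ✓; |KA| = 55.10 ✓.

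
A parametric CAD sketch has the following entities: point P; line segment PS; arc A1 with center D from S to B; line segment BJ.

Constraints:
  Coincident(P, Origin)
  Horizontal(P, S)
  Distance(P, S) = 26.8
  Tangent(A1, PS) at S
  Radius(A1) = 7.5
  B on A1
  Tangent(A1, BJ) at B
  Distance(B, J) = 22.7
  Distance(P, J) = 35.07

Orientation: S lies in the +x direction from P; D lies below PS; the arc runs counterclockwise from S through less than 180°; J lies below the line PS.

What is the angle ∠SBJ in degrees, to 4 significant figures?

136.2°

Checks: |DB| = 7.500 ✓; ∠(DB, BJ) = 90.00° ✓; |BJ| = 22.70 ✓; |PJ| = 35.07 ✓.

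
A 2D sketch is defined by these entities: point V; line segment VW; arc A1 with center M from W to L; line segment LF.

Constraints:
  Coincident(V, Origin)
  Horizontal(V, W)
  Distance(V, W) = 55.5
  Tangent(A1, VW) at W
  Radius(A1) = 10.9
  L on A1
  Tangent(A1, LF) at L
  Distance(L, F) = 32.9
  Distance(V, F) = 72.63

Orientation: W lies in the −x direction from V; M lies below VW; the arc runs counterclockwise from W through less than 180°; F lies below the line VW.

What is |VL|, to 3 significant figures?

67.4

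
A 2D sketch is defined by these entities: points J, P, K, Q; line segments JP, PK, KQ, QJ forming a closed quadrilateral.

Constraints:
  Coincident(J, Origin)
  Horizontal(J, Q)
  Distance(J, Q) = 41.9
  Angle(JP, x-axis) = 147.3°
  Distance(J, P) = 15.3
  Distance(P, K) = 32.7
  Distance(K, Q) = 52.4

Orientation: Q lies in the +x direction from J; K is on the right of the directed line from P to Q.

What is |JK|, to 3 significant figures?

24.0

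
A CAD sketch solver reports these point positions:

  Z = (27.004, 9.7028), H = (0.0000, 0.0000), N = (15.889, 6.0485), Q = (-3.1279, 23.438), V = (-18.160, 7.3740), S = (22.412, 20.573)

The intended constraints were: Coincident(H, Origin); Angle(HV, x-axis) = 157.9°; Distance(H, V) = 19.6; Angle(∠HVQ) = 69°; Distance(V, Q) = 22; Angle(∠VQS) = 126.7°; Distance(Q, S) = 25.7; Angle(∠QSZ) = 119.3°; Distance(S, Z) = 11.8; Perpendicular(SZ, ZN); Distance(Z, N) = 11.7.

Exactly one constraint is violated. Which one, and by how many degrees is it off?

Perpendicular(SZ, ZN) — off by 4.70°.

H = (0.00, 0.00) ✓; HV at 157.9° ✓; |HV| = 19.60 ✓; ∠HVQ = 69.00° ✓; |VQ| = 22.00 ✓; ∠VQS = 126.7° ✓; |QS| = 25.70 ✓; ∠QSZ = 119.3° ✓; |SZ| = 11.80 ✓; ∠(SZ, ZN) = 94.70° ✗; |ZN| = 11.70 ✓.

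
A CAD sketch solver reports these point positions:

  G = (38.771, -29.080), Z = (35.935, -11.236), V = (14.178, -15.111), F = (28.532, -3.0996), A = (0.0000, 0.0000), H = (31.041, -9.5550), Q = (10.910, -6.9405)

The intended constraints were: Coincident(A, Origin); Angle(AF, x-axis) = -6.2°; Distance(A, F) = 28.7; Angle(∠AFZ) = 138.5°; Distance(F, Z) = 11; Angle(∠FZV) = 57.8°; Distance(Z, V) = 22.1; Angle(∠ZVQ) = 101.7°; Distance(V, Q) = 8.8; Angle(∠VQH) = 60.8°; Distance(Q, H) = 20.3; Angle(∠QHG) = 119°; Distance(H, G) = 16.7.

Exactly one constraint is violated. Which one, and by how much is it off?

Distance(H, G) = 16.7 — off by 4.30.

A = (0.00, 0.00) ✓; AF at -6.200° ✓; |AF| = 28.70 ✓; ∠AFZ = 138.5° ✓; |FZ| = 11.00 ✓; ∠FZV = 57.80° ✓; |ZV| = 22.10 ✓; ∠ZVQ = 101.7° ✓; |VQ| = 8.800 ✓; ∠VQH = 60.80° ✓; |QH| = 20.30 ✓; ∠QHG = 119.0° ✓; |HG| = 21.00 ✗.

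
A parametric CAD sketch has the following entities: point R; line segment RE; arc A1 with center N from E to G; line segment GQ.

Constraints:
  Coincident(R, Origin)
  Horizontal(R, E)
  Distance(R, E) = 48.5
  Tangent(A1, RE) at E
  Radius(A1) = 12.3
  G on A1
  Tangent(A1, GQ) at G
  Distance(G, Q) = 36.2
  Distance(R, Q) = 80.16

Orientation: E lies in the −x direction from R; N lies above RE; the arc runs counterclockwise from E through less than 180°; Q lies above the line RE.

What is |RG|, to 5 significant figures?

44.911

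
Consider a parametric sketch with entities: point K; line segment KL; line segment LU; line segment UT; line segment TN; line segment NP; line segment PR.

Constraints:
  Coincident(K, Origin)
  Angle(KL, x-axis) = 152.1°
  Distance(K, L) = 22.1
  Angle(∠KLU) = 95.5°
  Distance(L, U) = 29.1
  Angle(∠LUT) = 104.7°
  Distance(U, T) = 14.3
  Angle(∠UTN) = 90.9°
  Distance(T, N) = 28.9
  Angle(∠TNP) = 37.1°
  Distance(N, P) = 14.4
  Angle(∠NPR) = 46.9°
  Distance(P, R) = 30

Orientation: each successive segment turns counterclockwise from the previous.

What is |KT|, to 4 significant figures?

35.79

∠KLU = 95.5° gives LU at -123.4° from the x-axis; with |LU| = 29.1, U = (-35.55, -13.95). ∠LUT = 104.7° gives UT at -48.10° from the x-axis; with |UT| = 14.3, T = (-26.00, -24.60). Then |KT| = |T − K| = 35.79.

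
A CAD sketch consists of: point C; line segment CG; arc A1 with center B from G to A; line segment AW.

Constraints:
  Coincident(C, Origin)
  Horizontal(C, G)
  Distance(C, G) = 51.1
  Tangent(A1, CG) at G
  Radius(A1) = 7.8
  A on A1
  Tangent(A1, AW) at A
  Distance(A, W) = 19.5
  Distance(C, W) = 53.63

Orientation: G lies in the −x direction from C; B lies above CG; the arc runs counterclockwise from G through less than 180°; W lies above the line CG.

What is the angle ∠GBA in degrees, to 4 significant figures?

96.86°

C is at the origin; CG is horizontal with |CG| = 51.1 and G on the −x side, so G = (-51.10, 0.000). Since A1 is tangent to CG there, BG ⟂ CG, so B = G + (0, 7.8) = (-51.10, 7.800). Since BA ⟂ AW (tangency), |BW| = √(7.8² + 19.5²) = 21.00 regardless of where A sits on A1. So W lies on both circle(C, 53.63) and circle(B, 21.00); the above-CG intersection is W = (-45.68, 28.09). A is the foot of the tangent from W: A = (-43.36, 8.731).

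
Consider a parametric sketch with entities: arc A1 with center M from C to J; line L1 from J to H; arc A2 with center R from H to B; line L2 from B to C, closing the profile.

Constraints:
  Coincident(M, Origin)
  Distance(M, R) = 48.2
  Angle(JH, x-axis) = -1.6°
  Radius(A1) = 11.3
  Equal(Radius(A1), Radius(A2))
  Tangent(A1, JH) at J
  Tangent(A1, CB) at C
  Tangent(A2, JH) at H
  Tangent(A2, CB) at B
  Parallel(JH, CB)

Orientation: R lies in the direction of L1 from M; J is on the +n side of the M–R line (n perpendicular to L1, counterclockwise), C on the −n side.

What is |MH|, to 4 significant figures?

49.51

The slot axis is L1's direction at -1.6°, so u = (cos -1.6°, sin -1.6°) = (0.9996, -0.02792) and n = (−sin -1.6°, cos -1.6°) = (0.02792, 0.9996). M is at the origin and R lies 48.2 along u from M, so R = 48.2·u = (48.18, -1.346). Tangency of A1 to both parallel lines with radius 11.3 puts J and C at M ± 11.3·n: J = (0.3155, 11.30), C = (-0.3155, -11.30). Equal radii place H and B the same way about R: H = R + 11.3·n = (48.50, 9.950), B = R − 11.3·n = (47.87, -12.64). Then |MH| = |H − M| = 49.51.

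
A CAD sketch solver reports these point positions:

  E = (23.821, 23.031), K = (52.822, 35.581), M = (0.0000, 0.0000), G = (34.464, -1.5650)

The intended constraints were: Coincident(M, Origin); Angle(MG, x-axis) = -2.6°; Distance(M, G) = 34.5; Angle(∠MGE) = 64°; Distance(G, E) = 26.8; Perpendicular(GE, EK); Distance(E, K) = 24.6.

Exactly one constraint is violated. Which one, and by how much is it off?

Distance(E, K) = 24.6 — off by 7.00.

M = (0.00, 0.00) ✓; MG at -2.600° ✓; |MG| = 34.50 ✓; ∠MGE = 64.00° ✓; |GE| = 26.80 ✓; ∠(GE, EK) = 90.00° ✓; |EK| = 31.60 ✗.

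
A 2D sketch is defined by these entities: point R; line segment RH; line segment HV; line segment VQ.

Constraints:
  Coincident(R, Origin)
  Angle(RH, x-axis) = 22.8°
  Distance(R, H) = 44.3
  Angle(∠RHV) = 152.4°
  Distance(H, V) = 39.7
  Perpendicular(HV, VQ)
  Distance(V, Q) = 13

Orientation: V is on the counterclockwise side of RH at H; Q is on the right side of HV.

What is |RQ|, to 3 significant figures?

85.8

R is at the origin; RH runs at 22.8° with length 44.3, so H = 44.3·(cos 22.8°, sin 22.8°) = (40.8, 17.2). ∠RHV = 152.4°, so HV runs at 22.8° + (180° − 152.4°) = 50.4° from the x-axis; with |HV| = 39.7, V = H + 39.7·(cos 50.4°, sin 50.4°) = (66.1, 47.8). HV is perpendicular to VQ; with |VQ| = 13.0 on the right of HV, Q = V + 13.0·(0.771, -0.637) = (76.2, 39.5). Then |RQ| = |Q − R| = 85.8.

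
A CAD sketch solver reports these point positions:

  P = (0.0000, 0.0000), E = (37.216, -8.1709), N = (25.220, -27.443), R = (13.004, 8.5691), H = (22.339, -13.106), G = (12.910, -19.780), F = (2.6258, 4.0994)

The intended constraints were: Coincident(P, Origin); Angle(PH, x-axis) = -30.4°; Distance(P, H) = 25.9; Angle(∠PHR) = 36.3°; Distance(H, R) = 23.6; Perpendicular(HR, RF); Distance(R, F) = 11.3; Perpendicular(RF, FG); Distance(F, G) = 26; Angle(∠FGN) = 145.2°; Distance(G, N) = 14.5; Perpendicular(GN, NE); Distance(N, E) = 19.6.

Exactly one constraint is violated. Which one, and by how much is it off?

Distance(N, E) = 19.6 — off by 3.10.

P = (0.00, 0.00) ✓; PH at -30.40° ✓; |PH| = 25.90 ✓; ∠PHR = 36.30° ✓; |HR| = 23.60 ✓; ∠(HR, RF) = 90.00° ✓; |RF| = 11.30 ✓; ∠(RF, FG) = 90.00° ✓; |FG| = 26.00 ✓; ∠FGN = 145.2° ✓; |GN| = 14.50 ✓; ∠(GN, NE) = 90.00° ✓; |NE| = 22.70 ✗.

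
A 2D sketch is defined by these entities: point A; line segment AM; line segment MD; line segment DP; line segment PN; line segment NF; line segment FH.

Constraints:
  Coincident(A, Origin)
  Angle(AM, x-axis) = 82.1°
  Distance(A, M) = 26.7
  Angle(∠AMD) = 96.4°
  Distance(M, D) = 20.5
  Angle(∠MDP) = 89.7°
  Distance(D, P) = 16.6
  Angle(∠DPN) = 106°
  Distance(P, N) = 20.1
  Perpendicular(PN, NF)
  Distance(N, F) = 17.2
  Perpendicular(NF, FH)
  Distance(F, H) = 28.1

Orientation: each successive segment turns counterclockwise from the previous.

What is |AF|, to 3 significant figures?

21.1

A is at the origin; AM runs at 82.1° with length 26.7, so M = (3.67, 26.4). ∠AMD = 96.4° gives MD at 166° from the x-axis; with |MD| = 20.5, D = (-16.2, 31.5). ∠MDP = 89.7° gives DP at -104° from the x-axis; with |DP| = 16.6, P = (-20.2, 15.4). ∠DPN = 106.0° gives PN at -30.0° from the x-axis; with |PN| = 20.1, N = (-2.80, 5.35). PN is perpendicular to NF, so NF runs at 60.0°; with |NF| = 17.2, F = (5.80, 20.2). Then |AF| = |F − A| = 21.1.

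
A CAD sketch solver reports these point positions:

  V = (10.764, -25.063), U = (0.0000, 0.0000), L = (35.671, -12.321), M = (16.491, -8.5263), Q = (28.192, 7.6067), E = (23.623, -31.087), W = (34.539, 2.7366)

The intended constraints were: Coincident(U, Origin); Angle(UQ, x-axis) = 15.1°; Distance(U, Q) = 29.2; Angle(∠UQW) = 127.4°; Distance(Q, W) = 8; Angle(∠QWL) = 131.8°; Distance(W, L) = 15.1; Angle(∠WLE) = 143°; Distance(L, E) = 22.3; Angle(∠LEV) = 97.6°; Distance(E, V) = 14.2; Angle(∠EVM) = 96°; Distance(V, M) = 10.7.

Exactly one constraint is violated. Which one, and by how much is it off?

Distance(V, M) = 10.7 — off by 6.80.

U = (0.00, 0.00) ✓; UQ at 15.10° ✓; |UQ| = 29.20 ✓; ∠UQW = 127.4° ✓; |QW| = 8.000 ✓; ∠QWL = 131.8° ✓; |WL| = 15.10 ✓; ∠WLE = 143.0° ✓; |LE| = 22.30 ✓; ∠LEV = 97.60° ✓; |EV| = 14.20 ✓; ∠EVM = 96.00° ✓; |VM| = 17.50 ✗.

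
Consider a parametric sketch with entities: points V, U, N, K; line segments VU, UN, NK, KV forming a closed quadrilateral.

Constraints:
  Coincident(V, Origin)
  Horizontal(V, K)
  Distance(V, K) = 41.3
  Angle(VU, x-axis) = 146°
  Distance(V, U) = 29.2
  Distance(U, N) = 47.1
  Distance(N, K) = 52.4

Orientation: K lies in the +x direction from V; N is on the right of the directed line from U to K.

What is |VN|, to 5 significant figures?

26.554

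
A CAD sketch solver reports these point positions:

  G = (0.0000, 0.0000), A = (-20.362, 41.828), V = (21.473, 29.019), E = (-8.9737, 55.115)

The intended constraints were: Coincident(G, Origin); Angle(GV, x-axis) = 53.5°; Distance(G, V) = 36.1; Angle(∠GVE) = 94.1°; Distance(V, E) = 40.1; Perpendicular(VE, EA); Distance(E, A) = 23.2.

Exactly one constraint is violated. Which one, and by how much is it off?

Distance(E, A) = 23.2 — off by 5.70.

G = (0.00, 0.00) ✓; GV at 53.50° ✓; |GV| = 36.10 ✓; ∠GVE = 94.10° ✓; |VE| = 40.10 ✓; ∠(VE, EA) = 90.00° ✓; |EA| = 17.50 ✗.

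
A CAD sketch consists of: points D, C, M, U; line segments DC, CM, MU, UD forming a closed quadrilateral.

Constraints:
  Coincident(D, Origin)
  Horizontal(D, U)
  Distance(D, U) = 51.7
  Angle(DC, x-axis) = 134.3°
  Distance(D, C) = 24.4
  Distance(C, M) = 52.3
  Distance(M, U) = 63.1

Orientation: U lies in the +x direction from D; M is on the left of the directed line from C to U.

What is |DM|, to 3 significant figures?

58.0

D is at the origin; D and U share the same y with |DU| = 51.7 and U in +x, so U = (51.7, 0). DC runs at 134.3° with |DC| = 24.4, so C = (-17.0, 17.5). M is determined by |CM| = 52.3 and |MU| = 63.1 together: it lies at the intersection of circle(C, 52.3) and circle(U, 63.1). With |CU| = 70.9, the foot of the radical line on CU is 26.7 from C and the perpendicular offset is √(52.3² − 26.7²) = 45.0. Taking the left-of-CU solution: M = (19.9, 54.5).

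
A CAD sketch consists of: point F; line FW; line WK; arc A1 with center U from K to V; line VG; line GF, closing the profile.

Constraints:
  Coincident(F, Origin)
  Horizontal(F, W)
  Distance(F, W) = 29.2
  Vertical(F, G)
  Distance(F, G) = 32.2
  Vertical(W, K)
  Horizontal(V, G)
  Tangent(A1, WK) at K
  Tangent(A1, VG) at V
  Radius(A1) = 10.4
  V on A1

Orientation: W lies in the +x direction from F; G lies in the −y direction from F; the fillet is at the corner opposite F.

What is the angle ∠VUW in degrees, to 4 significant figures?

154.5°

F is at the origin; FW is horizontal with |FW| = 29.2 and W on the +x side, so W = (29.20, 0.000). FG is vertical with |FG| = 32.2 and G on the −y side, so G = (0.000, -32.20). The virtual corner opposite F is at (29.20, -32.20). Since A1 is tangent to WK there, UK ⟂ WK and the tangent condition forces UV to be normal to VG, with radius 10.4, so the center U sits 10.4 in from both sides at U = (18.80, -21.80). That places the tangent points at K = (29.20, -21.80) on WK and V = (18.80, -32.20) on VG. Then cos ∠VUW = UV·UW / (|UV||UW|), giving 154.5°.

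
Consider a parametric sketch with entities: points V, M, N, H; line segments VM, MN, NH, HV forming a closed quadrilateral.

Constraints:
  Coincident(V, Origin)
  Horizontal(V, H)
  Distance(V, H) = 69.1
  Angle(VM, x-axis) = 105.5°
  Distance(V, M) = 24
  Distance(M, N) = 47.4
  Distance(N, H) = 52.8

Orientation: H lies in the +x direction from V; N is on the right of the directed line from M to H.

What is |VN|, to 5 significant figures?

25.437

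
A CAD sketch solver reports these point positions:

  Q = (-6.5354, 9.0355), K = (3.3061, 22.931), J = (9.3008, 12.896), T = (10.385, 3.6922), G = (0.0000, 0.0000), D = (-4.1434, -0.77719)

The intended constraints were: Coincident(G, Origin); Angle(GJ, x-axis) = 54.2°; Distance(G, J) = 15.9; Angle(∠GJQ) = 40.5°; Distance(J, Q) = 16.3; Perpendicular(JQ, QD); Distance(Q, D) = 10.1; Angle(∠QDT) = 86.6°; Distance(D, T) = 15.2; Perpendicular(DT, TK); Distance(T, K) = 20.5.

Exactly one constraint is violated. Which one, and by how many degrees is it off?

Perpendicular(DT, TK) — off by 3.10°.

G = (0.00, 0.00) ✓; GJ at 54.20° ✓; |GJ| = 15.90 ✓; ∠GJQ = 40.50° ✓; |JQ| = 16.30 ✓; ∠(JQ, QD) = 90.00° ✓; |QD| = 10.10 ✓; ∠QDT = 86.60° ✓; |DT| = 15.20 ✓; ∠(DT, TK) = 93.10° ✗; |TK| = 20.50 ✓.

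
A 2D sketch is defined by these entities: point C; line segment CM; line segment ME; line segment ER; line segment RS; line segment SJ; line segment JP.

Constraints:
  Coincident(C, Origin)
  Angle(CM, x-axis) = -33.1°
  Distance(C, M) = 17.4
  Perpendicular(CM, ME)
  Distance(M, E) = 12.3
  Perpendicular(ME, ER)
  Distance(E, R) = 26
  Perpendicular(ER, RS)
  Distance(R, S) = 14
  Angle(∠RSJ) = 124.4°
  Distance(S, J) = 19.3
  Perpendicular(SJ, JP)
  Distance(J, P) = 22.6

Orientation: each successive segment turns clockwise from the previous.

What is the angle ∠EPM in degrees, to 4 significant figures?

132.7°

C is at the origin; CM runs at -33.1° with length 17.4, so M = (14.58, -9.502). CM is perpendicular to ME, so ME runs at -123.1°; with |ME| = 12.3, E = (7.859, -19.81). ME ⟂ ER, so ER runs at 146.9°; with |ER| = 26.0, R = (-13.92, -5.607). ER is perpendicular to RS, so RS runs at 56.90°; with |RS| = 14.0, S = (-6.276, 6.121). ∠RSJ = 124.4° gives SJ at 1.300° from the x-axis; with |SJ| = 19.3, J = (13.02, 6.558). SJ ⟂ JP, so JP runs at -88.70°; with |JP| = 22.6, P = (13.53, -16.04). Then cos ∠EPM = PE·PM / (|PE||PM|), giving 132.7°.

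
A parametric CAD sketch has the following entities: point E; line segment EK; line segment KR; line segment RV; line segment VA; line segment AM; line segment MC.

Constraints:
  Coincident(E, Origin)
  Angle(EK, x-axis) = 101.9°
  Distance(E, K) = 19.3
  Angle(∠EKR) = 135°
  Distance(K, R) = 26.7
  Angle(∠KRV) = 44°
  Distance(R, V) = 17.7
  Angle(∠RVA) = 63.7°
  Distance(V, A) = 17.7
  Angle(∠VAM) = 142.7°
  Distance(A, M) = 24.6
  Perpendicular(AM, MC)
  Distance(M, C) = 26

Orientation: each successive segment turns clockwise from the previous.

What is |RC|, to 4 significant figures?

24.00

E is at the origin; EK runs at 101.9° with length 19.3, so K = (-3.980, 18.89). ∠EKR = 135.0° gives KR at 56.90° from the x-axis; with |KR| = 26.7, R = (10.60, 41.25). ∠KRV = 44.0° gives RV at -79.10° from the x-axis; with |RV| = 17.7, V = (13.95, 23.87). ∠RVA = 63.7° gives VA at 164.6° from the x-axis; with |VA| = 17.7, A = (-3.116, 28.57). ∠VAM = 142.7° gives AM at 127.3° from the x-axis; with |AM| = 24.6, M = (-18.02, 48.14). AM ⟂ MC, so MC runs at 37.30°; with |MC| = 26.0, C = (2.659, 63.90). Then |RC| = |C − R| = 24.00.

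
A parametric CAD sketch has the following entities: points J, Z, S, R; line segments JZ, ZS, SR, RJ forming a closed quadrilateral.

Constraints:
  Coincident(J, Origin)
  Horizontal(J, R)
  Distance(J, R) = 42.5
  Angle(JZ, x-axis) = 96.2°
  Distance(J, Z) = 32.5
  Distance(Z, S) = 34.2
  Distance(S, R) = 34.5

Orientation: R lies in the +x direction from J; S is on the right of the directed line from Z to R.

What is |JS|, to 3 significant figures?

8.00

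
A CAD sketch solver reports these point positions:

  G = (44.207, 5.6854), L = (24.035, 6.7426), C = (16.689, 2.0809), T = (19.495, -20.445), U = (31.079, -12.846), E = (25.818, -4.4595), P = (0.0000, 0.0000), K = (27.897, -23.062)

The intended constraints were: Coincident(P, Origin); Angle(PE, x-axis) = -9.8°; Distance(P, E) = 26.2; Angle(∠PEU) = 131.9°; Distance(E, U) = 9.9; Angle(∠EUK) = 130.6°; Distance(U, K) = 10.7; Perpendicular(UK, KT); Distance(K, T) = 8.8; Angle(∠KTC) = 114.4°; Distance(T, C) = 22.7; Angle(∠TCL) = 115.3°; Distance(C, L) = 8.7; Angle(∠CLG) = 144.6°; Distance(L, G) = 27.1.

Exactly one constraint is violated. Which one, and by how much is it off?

Distance(L, G) = 27.1 — off by 6.90.

P = (0.00, 0.00) ✓; PE at -9.800° ✓; |PE| = 26.20 ✓; ∠PEU = 131.9° ✓; |EU| = 9.900 ✓; ∠EUK = 130.6° ✓; |UK| = 10.70 ✓; ∠(UK, KT) = 90.00° ✓; |KT| = 8.800 ✓; ∠KTC = 114.4° ✓; |TC| = 22.70 ✓; ∠TCL = 115.3° ✓; |CL| = 8.700 ✓; ∠CLG = 144.6° ✓; |LG| = 20.20 ✗.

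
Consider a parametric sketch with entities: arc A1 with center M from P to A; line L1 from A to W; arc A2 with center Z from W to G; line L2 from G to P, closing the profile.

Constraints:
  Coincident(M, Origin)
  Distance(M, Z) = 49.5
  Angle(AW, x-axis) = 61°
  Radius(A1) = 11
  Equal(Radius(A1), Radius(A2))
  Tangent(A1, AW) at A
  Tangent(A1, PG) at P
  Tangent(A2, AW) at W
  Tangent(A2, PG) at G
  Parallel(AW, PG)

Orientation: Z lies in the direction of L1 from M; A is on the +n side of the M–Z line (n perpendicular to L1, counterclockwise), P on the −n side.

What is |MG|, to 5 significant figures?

50.707

The slot axis is L1's direction at 61.0°, so u = (cos 61.0°, sin 61.0°) = (0.48481, 0.87462) and n = (−sin 61.0°, cos 61.0°) = (-0.87462, 0.48481). M is at the origin and Z lies 49.5 along u from M, so Z = 49.5·u = (23.998, 43.294). Tangency of A1 to both parallel lines with radius 11.0 puts A and P at M ± 11.0·n: A = (-9.6208, 5.3329), P = (9.6208, -5.3329). Equal radii place W and G the same way about Z: W = Z + 11.0·n = (14.377, 48.627), G = Z − 11.0·n = (33.619, 37.961). Then |MG| = |G − M| = 50.707.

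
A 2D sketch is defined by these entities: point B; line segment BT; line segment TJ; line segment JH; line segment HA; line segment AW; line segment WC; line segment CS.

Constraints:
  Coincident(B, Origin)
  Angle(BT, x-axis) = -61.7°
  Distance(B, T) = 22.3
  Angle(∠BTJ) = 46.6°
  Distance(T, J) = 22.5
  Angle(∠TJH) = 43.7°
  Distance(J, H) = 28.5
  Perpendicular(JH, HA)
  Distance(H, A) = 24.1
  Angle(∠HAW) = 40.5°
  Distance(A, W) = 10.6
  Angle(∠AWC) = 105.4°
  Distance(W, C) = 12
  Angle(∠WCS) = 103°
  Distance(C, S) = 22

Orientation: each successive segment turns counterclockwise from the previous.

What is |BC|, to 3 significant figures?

17.6

B is at the origin; BT runs at -61.7° with length 22.3, so T = (10.6, -19.6). ∠BTJ = 46.6° gives TJ at 71.7° from the x-axis; with |TJ| = 22.5, J = (17.6, 1.73). ∠TJH = 43.7° gives JH at -152° from the x-axis; with |JH| = 28.5, H = (-7.53, -11.7). JH ⟂ HA, so HA runs at -62.0°; with |HA| = 24.1, A = (3.79, -32.9). ∠HAW = 40.5° gives AW at 77.5° from the x-axis; with |AW| = 10.6, W = (6.08, -22.6). ∠AWC = 105.4° gives WC at 152° from the x-axis; with |WC| = 12.0, C = (-4.52, -17.0). Then |BC| = |C − B| = 17.6.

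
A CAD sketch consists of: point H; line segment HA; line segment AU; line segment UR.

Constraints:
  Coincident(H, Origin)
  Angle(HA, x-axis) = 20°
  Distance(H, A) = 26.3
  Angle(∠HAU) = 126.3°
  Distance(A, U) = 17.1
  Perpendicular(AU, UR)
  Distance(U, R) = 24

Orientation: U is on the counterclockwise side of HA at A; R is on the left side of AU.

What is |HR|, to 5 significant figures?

32.790

H is at the origin; HA runs at 20.0° with length 26.3, so A = 26.3·(cos 20.0°, sin 20.0°) = (24.714, 8.9951). ∠HAU = 126.3°, so AU runs at 20.0° + (180° − 126.3°) = 73.700° from the x-axis; with |AU| = 17.1, U = A + 17.1·(cos 73.700°, sin 73.700°) = (29.513, 25.408). The perpendicularity gives UR at right angles to AU; with |UR| = 24.0 on the left of AU, R = U + 24.0·(-0.95981, 0.28067) = (6.4780, 32.144). Then |HR| = |R − H| = 32.790.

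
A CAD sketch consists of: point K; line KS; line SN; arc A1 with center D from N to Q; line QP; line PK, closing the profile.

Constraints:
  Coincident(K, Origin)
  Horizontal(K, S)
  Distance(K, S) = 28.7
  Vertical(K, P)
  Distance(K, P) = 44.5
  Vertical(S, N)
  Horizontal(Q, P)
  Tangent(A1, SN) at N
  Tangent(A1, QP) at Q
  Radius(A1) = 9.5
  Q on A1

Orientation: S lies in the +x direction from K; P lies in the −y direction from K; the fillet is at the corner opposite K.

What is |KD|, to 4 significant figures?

39.92

K is at the origin; KS is horizontal with |KS| = 28.7 and S on the +x side, so S = (28.70, 0.000). KP is vertical with |KP| = 44.5 and P on the −y side, so P = (0.000, -44.50). The virtual corner opposite K is at (28.70, -44.50). Tangency of A1 to SN means the radius DN is perpendicular to SN and tangency of A1 to QP means the radius DQ is perpendicular to QP, with radius 9.5, so the center D sits 9.5 in from both sides at D = (19.20, -35.00). Then |KD| = |D − K| = 39.92.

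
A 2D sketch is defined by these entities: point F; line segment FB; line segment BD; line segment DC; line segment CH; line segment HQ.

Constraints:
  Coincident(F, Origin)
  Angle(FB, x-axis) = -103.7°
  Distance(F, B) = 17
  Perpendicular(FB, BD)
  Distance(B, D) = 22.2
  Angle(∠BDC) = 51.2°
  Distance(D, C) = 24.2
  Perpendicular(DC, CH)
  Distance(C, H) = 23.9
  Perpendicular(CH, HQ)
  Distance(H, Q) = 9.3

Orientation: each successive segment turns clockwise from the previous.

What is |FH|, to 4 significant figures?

17.50

∠BDC = 51.2° gives DC at 37.50° from the x-axis; with |DC| = 24.2, C = (-6.395, 3.473). The perpendicularity gives CH at right angles to DC, so CH runs at -52.50°; with |CH| = 23.9, H = (8.154, -15.49). Then |FH| = |H − F| = 17.50.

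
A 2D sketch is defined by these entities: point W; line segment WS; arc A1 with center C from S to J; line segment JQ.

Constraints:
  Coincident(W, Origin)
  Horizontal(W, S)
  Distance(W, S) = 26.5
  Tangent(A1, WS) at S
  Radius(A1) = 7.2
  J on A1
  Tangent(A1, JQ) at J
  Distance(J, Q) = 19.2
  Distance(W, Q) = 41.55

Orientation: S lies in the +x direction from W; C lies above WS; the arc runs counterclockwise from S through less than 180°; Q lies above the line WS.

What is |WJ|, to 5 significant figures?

34.594

W is at the origin; WS is horizontal with |WS| = 26.5 and S on the +x side, so S = (26.500, 0.0000). Tangency of A1 to WS means the radius CS is perpendicular to WS, so C = S + (0, 7.2) = (26.500, 7.2000). Since CJ ⟂ JQ (tangency), |CQ| = √(7.2² + 19.2²) = 20.506 regardless of where J sits on A1. So Q lies on both circle(W, 41.55) and circle(C, 20.506); the above-WS intersection is Q = (31.509, 27.084). J is the foot of the tangent from Q: J = (33.655, 8.0046).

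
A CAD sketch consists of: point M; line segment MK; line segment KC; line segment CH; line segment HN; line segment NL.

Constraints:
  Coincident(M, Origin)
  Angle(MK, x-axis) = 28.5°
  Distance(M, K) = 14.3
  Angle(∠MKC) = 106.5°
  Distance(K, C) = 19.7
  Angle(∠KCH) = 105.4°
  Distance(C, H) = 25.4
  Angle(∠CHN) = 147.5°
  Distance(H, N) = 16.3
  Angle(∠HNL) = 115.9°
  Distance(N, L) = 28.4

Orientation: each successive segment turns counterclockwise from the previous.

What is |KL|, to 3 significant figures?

44.9

∠CHN = 147.5° gives HN at -151° from the x-axis; with |HN| = 16.3, N = (-31.1, 19.7). ∠HNL = 115.9° gives NL at -86.8° from the x-axis; with |NL| = 28.4, L = (-29.5, -8.68). Then |KL| = |L − K| = 44.9.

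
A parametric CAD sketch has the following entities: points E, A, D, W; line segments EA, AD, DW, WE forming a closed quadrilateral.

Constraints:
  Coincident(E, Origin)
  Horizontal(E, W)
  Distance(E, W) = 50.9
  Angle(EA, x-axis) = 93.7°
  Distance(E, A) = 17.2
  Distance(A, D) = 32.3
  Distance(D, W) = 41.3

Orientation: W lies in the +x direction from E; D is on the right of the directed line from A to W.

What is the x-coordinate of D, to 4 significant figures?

11.55

E is at the origin; EW is horizontal with |EW| = 50.9 and W in +x, so W = (50.9, 0). EA runs at 93.7° with |EA| = 17.2, so A = (-1.110, 17.16). D is determined by |AD| = 32.3 and |DW| = 41.3 together: it lies at the intersection of circle(A, 32.3) and circle(W, 41.3). With |AW| = 54.77, the foot of the radical line on AW is 21.34 from A and the perpendicular offset is √(32.3² − 21.34²) = 24.25. Taking the right-of-AW solution: D = (11.55, -12.55).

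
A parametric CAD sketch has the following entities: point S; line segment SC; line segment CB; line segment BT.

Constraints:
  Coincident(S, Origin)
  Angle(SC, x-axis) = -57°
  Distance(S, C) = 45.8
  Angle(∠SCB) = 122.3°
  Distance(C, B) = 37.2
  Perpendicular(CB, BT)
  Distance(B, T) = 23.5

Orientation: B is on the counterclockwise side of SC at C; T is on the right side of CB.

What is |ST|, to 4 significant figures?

87.60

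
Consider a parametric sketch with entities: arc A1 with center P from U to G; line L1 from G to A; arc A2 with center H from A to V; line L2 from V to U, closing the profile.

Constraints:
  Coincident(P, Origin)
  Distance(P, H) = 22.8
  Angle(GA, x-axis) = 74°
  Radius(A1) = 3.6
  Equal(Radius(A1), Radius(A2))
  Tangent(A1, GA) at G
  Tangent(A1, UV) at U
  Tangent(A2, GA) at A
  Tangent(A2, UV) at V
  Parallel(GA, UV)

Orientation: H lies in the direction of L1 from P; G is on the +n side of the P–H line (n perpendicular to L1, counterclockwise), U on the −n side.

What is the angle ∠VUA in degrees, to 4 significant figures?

17.53°

Tangency of A1 to both parallel lines with radius 3.6 puts G and U at P ± 3.6·n: G = (-3.461, 0.9923), U = (3.461, -0.9923). Equal radii place A and V the same way about H: A = H + 3.6·n = (2.824, 22.91), V = H − 3.6·n = (9.745, 20.92). Then cos ∠VUA = UV·UA / (|UV||UA|), giving 17.53°.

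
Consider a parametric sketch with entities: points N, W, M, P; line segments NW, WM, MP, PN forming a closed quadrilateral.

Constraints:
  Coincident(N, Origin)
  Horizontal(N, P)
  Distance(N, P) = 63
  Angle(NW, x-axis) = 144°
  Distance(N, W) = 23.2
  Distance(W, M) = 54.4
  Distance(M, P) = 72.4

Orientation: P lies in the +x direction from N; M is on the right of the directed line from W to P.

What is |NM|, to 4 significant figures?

37.12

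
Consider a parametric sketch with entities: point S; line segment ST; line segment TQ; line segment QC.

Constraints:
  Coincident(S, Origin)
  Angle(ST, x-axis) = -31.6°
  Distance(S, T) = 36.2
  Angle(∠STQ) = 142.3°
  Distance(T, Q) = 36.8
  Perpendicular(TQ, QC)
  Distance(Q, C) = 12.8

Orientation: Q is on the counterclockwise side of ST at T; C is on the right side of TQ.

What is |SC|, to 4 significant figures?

74.18

S is at the origin; ST runs at -31.6° with length 36.2, so T = 36.2·(cos -31.6°, sin -31.6°) = (30.83, -18.97). ∠STQ = 142.3°, so TQ runs at -31.6° + (180° − 142.3°) = 6.100° from the x-axis; with |TQ| = 36.8, Q = T + 36.8·(cos 6.100°, sin 6.100°) = (67.42, -15.06). The perpendicularity gives QC at right angles to TQ; with |QC| = 12.8 on the right of TQ, C = Q + 12.8·(0.1063, -0.9943) = (68.78, -27.79). Then |SC| = |C − S| = 74.18.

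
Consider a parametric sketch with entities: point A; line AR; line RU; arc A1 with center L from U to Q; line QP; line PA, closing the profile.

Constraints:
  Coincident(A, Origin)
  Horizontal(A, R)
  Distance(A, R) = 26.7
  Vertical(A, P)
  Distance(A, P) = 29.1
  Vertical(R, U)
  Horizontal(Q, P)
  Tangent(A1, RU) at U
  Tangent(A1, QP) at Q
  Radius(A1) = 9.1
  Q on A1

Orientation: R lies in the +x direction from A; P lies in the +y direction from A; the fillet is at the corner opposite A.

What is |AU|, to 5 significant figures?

33.360

A is at the origin; AR is horizontal with |AR| = 26.7 and R on the +x side, so R = (26.700, 0.0000). A and P share the same x with |AP| = 29.1 and P on the +y side, so P = (0.0000, 29.100). The virtual corner opposite A is at (26.700, 29.100). A1 meets RU tangentially, so LU is at right angles to RU and the tangent condition forces LQ to be normal to QP, with radius 9.1, so the center L sits 9.1 in from both sides at L = (17.600, 20.000). That places the tangent points at U = (26.700, 20.000) on RU and Q = (17.600, 29.100) on QP. Then |AU| = |U − A| = 33.360.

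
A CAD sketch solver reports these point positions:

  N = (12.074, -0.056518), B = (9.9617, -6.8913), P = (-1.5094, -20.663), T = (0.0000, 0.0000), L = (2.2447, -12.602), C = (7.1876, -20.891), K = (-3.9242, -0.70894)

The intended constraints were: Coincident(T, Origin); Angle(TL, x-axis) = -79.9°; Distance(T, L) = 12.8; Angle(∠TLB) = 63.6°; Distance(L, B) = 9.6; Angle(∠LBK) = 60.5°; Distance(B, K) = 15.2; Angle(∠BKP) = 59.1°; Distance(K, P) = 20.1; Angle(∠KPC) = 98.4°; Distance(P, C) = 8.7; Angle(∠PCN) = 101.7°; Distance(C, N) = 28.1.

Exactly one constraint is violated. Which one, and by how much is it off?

Distance(C, N) = 28.1 — off by 6.70.

T = (0.00, 0.00) ✓; TL at -79.90° ✓; |TL| = 12.80 ✓; ∠TLB = 63.60° ✓; |LB| = 9.600 ✓; ∠LBK = 60.50° ✓; |BK| = 15.20 ✓; ∠BKP = 59.10° ✓; |KP| = 20.10 ✓; ∠KPC = 98.40° ✓; |PC| = 8.700 ✓; ∠PCN = 101.7° ✓; |CN| = 21.40 ✗.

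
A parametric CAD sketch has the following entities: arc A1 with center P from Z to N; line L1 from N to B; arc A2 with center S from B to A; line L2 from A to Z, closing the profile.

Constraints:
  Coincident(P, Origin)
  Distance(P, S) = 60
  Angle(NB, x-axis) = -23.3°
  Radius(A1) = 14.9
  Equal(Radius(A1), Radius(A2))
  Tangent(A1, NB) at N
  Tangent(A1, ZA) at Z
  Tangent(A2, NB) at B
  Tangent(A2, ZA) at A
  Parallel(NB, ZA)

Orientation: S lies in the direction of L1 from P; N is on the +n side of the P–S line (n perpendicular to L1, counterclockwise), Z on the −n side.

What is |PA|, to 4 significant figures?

61.82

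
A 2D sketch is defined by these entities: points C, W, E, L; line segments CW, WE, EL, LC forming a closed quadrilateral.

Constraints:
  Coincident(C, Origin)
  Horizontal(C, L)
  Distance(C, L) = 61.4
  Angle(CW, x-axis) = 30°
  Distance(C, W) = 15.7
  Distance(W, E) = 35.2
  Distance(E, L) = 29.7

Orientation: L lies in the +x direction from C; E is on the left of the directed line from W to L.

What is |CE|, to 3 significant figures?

50.9

C is at the origin; C and L share the same y with |CL| = 61.4 and L in +x, so L = (61.4, 0). CW runs at 30.0° with |CW| = 15.7, so W = (13.6, 7.85). E is determined by |WE| = 35.2 and |EL| = 29.7 together: it lies at the intersection of circle(W, 35.2) and circle(L, 29.7). With |WL| = 48.4, the foot of the radical line on WL is 27.9 from W and the perpendicular offset is √(35.2² − 27.9²) = 21.5. Taking the left-of-WL solution: E = (44.6, 24.5).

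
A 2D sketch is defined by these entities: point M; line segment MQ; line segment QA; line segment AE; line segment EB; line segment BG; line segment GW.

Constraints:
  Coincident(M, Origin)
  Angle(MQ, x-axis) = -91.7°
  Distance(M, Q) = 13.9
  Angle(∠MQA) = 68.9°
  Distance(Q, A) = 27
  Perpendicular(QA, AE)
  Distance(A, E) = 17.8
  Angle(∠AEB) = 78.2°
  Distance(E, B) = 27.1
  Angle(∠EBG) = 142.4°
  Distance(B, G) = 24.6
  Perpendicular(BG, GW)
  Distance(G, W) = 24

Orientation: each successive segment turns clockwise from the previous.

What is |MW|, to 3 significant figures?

35.1

M is at the origin; MQ runs at -91.7° with length 13.9, so Q = (-0.412, -13.9). ∠MQA = 68.9° gives QA at 157° from the x-axis; with |QA| = 27.0, A = (-25.3, -3.43). QA ⟂ AE, so AE runs at 67.2°; with |AE| = 17.8, E = (-18.4, 13.0). ∠AEB = 78.2° gives EB at -34.6° from the x-axis; with |EB| = 27.1, B = (3.90, -2.41). ∠EBG = 142.4° gives BG at -72.2° from the x-axis; with |BG| = 24.6, G = (11.4, -25.8). The perpendicularity gives GW at right angles to BG, so GW runs at -162°; with |GW| = 24.0, W = (-11.4, -33.2). Then |MW| = |W − M| = 35.1.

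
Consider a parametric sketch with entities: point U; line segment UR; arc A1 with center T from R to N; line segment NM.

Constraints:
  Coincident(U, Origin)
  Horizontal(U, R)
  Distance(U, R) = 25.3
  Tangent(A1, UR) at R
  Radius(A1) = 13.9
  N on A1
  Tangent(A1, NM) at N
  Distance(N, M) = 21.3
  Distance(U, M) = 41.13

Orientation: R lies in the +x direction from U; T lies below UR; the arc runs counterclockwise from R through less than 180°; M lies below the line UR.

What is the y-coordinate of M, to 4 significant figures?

-37.72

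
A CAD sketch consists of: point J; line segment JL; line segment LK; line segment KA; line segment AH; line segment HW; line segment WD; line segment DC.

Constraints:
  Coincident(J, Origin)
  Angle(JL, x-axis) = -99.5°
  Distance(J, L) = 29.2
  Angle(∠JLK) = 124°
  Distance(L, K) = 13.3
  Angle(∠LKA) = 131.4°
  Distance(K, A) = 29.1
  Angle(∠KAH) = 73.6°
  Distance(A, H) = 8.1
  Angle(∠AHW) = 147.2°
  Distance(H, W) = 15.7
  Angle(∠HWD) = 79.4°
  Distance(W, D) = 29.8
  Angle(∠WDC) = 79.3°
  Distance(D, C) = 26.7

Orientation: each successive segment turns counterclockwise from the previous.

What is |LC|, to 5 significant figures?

43.101

J is at the origin; JL runs at -99.5° with length 29.2, so L = (-4.8194, -28.800). ∠JLK = 124.0° gives LK at -43.500° from the x-axis; with |LK| = 13.3, K = (4.8281, -37.955). ∠LKA = 131.4° gives KA at 5.1000° from the x-axis; with |KA| = 29.1, A = (33.813, -35.368). ∠KAH = 73.6° gives AH at 111.50° from the x-axis; with |AH| = 8.1, H = (30.844, -27.831). ∠AHW = 147.2° gives HW at 144.30° from the x-axis; with |HW| = 15.7, W = (18.095, -18.670). ∠HWD = 79.4° gives WD at -115.10° from the x-axis; with |WD| = 29.8, D = (5.4534, -45.656). ∠WDC = 79.3° gives DC at -14.400° from the x-axis; with |DC| = 26.7, C = (31.315, -52.296). Then |LC| = |C − L| = 43.101.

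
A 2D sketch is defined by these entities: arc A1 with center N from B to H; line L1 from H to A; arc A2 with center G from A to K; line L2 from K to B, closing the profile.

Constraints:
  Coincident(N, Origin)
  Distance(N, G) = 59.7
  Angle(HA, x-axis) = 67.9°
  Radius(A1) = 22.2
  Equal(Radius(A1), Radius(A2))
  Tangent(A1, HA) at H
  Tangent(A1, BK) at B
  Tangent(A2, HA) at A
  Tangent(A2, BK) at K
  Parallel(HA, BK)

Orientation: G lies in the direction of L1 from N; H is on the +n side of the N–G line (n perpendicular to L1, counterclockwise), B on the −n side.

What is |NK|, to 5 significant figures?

63.694

Tangency of A1 to both parallel lines with radius 22.2 puts H and B at N ± 22.2·n: H = (-20.569, 8.3522), B = (20.569, -8.3522). Equal radii place A and K the same way about G: A = G + 22.2·n = (1.8917, 63.666), K = G − 22.2·n = (43.030, 46.962). Then |NK| = |K − N| = 63.694.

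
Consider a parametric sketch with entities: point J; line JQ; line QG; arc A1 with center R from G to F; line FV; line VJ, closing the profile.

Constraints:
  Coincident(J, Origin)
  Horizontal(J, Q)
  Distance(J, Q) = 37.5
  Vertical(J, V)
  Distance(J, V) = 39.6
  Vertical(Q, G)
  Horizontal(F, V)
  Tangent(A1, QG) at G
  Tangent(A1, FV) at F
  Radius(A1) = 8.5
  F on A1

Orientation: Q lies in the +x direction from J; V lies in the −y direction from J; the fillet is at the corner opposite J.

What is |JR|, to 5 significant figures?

42.523

J is at the origin; JQ is horizontal with |JQ| = 37.5 and Q on the +x side, so Q = (37.500, 0.0000). JV is vertical with |JV| = 39.6 and V on the −y side, so V = (0.0000, -39.600). The virtual corner opposite J is at (37.500, -39.600). Tangency of A1 to QG means the radius RG is perpendicular to QG and since A1 is tangent to FV there, RF ⟂ FV, with radius 8.5, so the center R sits 8.5 in from both sides at R = (29.000, -31.100). Then |JR| = |R − J| = 42.523.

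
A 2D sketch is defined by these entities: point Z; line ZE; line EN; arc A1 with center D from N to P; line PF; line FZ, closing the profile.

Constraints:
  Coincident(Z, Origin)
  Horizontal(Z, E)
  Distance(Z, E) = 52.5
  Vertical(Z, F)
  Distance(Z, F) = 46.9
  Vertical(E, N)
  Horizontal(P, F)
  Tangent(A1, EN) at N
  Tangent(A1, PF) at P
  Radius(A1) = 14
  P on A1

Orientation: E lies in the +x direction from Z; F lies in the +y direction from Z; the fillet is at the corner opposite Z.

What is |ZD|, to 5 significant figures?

50.642

Z is at the origin; ZE is horizontal with |ZE| = 52.5 and E on the +x side, so E = (52.500, 0.0000). ZF is vertical with |ZF| = 46.9 and F on the +y side, so F = (0.0000, 46.900). The virtual corner opposite Z is at (52.500, 46.900). Tangency of A1 to EN means the radius DN is perpendicular to EN and A1 meets PF tangentially, so DP is at right angles to PF, with radius 14.0, so the center D sits 14.0 in from both sides at D = (38.500, 32.900). Then |ZD| = |D − Z| = 50.642.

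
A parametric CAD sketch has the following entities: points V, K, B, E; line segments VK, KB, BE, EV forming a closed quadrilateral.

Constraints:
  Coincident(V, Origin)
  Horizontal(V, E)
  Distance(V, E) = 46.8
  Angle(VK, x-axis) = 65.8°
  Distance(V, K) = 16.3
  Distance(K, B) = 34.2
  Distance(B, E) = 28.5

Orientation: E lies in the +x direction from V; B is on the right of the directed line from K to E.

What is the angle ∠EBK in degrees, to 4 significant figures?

85.55°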